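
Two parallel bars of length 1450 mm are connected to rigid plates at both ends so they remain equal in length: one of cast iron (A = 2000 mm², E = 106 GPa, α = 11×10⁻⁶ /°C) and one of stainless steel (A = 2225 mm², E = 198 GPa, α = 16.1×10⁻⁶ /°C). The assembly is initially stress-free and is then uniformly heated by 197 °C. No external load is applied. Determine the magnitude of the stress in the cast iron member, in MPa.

σ ≈ 71.9 MPa (tensile)

Both members must finish at the same length. With the larger α, the stainless steel tends to over-expand; the plates restrain it, putting the stainless steel in compression and the cast iron in tension. With no external load the two internal forces are equal and opposite, magnitude P.
Compatibility of the two members (thermal + elastic change equal): (α₁ − α₂)ΔT = P·[1/(A₁E₁) + 1/(A₂E₂)].
|α₁ − α₂|·ΔT = 5.1×10⁻⁶ × 197 = 0.001005.
1/(A₁E₁) + 1/(A₂E₂) = 1/(2000×106×10³) + 1/(2225×198×10³) = 6.987×10⁻⁹ N⁻¹.
P = 0.001005 / 6.987×10⁻⁹ = 143800 N = 143.8 kN.
σ_{cast iron} = P/A₁ = 143800/2000 = 71.9 MPa, tensile.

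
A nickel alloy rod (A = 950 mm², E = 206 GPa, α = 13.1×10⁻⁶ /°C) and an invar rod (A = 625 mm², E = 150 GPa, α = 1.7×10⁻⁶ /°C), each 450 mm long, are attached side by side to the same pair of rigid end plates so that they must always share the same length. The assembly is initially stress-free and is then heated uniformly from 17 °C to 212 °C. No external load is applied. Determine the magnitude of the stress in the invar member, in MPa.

Both members must finish at the same length. With the larger α, the nickel alloy tends to over-expand; the plates restrain it, putting the nickel alloy in compression and the invar in tension. With no external load the two internal forces are equal and opposite, magnitude P.
Compatibility of the two members (thermal + elastic change equal): (α₁ − α₂)ΔT = P·[1/(A₁E₁) + 1/(A₂E₂)].
|α₁ − α₂|·ΔT = 11.4×10⁻⁶ × 195 = 0.002223.
1/(A₁E₁) + 1/(A₂E₂) = 1/(950×206×10³) + 1/(625×150×10³) = 1.578×10⁻⁸ N⁻¹.
So P = 0.002223 / 1.578×10⁻⁸ = 140.9 kN.
σ_{invar} = P/A₂ = 140900/625 = 225.4 MPa, tensile.

σ ≈ 225 MPa (tensile)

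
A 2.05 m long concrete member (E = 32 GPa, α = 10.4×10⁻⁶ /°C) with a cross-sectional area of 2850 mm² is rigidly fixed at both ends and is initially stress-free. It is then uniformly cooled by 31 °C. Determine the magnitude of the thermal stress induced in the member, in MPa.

σ ≈ 10.3 MPa (tensile)

Because both ends are immovable the net strain is zero, and the suppressed thermal strain is αΔT = 10.4×10⁻⁶ × 31 = 322.4×10⁻⁶.
Hence σ = E·αΔT = 32×10³ × 322.4×10⁻⁶ = 10.32 MPa, tensile.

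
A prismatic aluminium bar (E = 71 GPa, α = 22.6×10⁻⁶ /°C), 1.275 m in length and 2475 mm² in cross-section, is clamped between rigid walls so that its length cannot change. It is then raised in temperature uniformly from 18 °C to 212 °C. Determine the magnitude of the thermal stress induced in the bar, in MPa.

Because both ends are immovable the net strain is zero, and the suppressed thermal strain is αΔT = 22.6×10⁻⁶ × 194 = 4384.4×10⁻⁶.
σ = EαΔT = 71×10³ × 22.6×10⁻⁶ × 194 = 311.3 MPa (compressive; the bar is trying to expand).

σ ≈ 311 MPa (compressive)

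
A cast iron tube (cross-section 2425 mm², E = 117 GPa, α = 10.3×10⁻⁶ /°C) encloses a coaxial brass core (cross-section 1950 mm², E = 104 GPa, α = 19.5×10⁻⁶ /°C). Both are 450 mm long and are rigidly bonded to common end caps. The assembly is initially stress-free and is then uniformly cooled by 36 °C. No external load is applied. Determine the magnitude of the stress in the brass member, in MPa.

σ ≈ 20.1 MPa (tensile)

The brass has the larger α, so on cooling it would change length more than the cast iron if both were free. The rigid plates force a common final length, so the brass is put into tension and the cast iron into compression, with equal and opposite forces P (no external load).
Setting the final lengths equal and cancelling L: (α₁ − α₂)ΔT = P/(A₁E₁) + P/(A₂E₂).
|α₁ − α₂|·ΔT = 9.2×10⁻⁶ × 36 = 0.0003312.
1/(A₁E₁) + 1/(A₂E₂) = 1/(2425×117×10³) + 1/(1950×104×10³) = 8.456×10⁻⁹ N⁻¹.
So P = 0.0003312 / 8.456×10⁻⁹ = 39.17 kN.
σ_{brass} = P/A₂ = 39170/1950 = 20.09 MPa, tensile.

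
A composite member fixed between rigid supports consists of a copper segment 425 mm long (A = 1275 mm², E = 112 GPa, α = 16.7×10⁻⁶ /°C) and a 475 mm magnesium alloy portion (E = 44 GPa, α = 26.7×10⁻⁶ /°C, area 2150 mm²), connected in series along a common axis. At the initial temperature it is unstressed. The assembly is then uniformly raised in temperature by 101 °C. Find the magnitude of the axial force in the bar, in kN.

P ≈ 250 kN (compressive)

If the supports were absent, the total length change would be Σ αᵢΔT Lᵢ = 16.7×10⁻⁶×101×425 + 26.7×10⁻⁶×101×475 = 1.998 mm.
Since the ends are fixed, an axial force P builds up, equal in every segment, with P · Σ Lᵢ/(AᵢEᵢ) = δ_free.
The series flexibility is Σ Lᵢ/(AᵢEᵢ) = 425/(1275×112×10³) + 475/(2150×44×10³) = 7.997×10⁻⁶ mm/N.
Hence P = δ_free / Σ(L/AE) = 1.998/7.997×10⁻⁶ = 249.8 kN (compressive).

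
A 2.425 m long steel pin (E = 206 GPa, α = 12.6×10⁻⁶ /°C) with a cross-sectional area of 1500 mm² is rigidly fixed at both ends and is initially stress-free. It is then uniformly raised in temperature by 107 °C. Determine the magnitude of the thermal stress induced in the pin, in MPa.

With length fixed, the mechanical strain must cancel the thermal strain αΔT = 12.6×10⁻⁶ × 107 = 1348.2×10⁻⁶.
σ = EαΔT = 206×10³ × 12.6×10⁻⁶ × 107 = 277.7 MPa (compressive; the pin is trying to expand).

σ ≈ 278 MPa (compressive)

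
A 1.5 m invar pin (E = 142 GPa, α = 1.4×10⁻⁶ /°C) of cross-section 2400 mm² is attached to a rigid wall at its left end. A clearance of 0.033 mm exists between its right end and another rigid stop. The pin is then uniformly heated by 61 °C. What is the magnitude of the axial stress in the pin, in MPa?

σ ≈ 9 MPa (compressive)

If the wall were absent the pin would grow by αΔT L = 1.4×10⁻⁶ × 61 × 1500 = 0.1281 mm.
The gap closes (δ_free > 0.033 mm) and the wall then resists a further 0.1281 − 0.033 = 0.0951 mm of expansion.
That suppressed elongation corresponds to σ = E·Δ/L = 142×10³ × 0.0951/1500 = 9.003 MPa.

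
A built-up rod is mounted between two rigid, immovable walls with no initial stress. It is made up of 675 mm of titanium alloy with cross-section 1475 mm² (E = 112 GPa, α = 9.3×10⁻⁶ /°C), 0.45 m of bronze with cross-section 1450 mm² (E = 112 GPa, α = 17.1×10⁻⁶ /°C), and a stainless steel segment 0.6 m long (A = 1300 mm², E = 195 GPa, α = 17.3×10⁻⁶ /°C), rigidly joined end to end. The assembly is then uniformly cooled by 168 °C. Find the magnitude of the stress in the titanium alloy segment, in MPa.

σ ≈ 301 MPa (tensile)

Free thermal contraction of the whole bar: Σ αᵢΔT Lᵢ = 9.3×10⁻⁶×168×675 + 17.1×10⁻⁶×168×450 + 17.3×10⁻⁶×168×600 = 4.091 mm.
The rigid supports impose zero overall length change; the single axial force P common to all segments must satisfy P Σ Lᵢ/(AᵢEᵢ) = δ_free.
Σ Lᵢ/(AᵢEᵢ) = 675/(1475×112×10³) + 450/(1450×112×10³) + 600/(1300×195×10³) = 9.224×10⁻⁶ mm/N.
P = 4.091 / 9.224×10⁻⁶ = 443600 N = 443.6 kN, tensile.
σ_{titanium alloy} = P / A = 443600 / 1475 = 300.7 MPa.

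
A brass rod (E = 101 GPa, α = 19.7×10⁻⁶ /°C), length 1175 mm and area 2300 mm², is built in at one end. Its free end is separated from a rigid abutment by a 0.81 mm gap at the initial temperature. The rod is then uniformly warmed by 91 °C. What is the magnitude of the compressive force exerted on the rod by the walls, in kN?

Free thermal elongation = αΔT L = 19.7×10⁻⁶ × 91 × 1175 = 2.106 mm.
The gap closes (δ_free > 0.81 mm) and the wall then resists a further 2.106 − 0.81 = 1.296 mm of expansion.
Compatibility: PL/(AE) = 1.296 mm, so σ = P/A = E × (1.296/1175) = 111.4 MPa.
Force on the wall = σA = 111.4 × 2300 mm² = 256.3 kN.

P ≈ 256 kN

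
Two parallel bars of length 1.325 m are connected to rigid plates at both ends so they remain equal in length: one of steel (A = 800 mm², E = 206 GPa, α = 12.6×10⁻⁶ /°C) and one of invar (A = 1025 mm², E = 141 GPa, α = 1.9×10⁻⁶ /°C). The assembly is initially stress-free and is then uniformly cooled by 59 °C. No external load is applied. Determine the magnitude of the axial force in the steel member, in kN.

Equilibrium of a rigid end plate with no external load gives equal and opposite internal forces ±P in the two members. Since α_{steel} > α_{invar}, cooling drives the steel into tension and the invar into compression.
Equating the net (thermal + elastic) strains gives |α₁ − α₂|·ΔT = P·[1/(A₁E₁) + 1/(A₂E₂)].
|α₁ − α₂|·ΔT = 10.7×10⁻⁶ × 59 = 0.0006313.
1/(A₁E₁) + 1/(A₂E₂) = 1/(800×206×10³) + 1/(1025×141×10³) = 1.299×10⁻⁸ N⁻¹.
P = 0.0006313 / 1.299×10⁻⁸ = 48610 N = 48.61 kN.

P ≈ 48.6 kN (tensile in the steel)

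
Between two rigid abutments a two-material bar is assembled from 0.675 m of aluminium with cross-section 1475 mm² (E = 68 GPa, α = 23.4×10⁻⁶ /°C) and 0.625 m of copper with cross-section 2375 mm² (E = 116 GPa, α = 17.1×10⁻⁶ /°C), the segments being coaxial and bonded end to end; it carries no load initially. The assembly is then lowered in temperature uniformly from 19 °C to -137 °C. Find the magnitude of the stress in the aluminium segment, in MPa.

σ ≈ 311 MPa (tensile)

If the supports were absent, the total length change would be Σ αᵢΔT Lᵢ = 23.4×10⁻⁶×156×675 + 17.1×10⁻⁶×156×625 = 4.131 mm.
The walls prevent any net length change, so an axial force P (same in every segment) develops. Compatibility: P · Σ Lᵢ/(AᵢEᵢ) = δ_free.
The series flexibility is Σ Lᵢ/(AᵢEᵢ) = 675/(1475×68×10³) + 625/(2375×116×10³) = 8.998×10⁻⁶ mm/N.
So P = 4.131 / 8.998×10⁻⁶ = 459.1 kN, tensile.
σ_{aluminium} = P / A = 459100 / 1475 = 311.3 MPa.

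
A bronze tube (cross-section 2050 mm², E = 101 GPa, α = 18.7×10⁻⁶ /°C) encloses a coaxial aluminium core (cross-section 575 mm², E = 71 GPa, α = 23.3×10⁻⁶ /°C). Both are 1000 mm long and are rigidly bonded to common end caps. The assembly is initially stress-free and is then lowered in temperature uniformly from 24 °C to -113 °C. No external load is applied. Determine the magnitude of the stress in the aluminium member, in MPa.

σ ≈ 37.4 MPa (tensile)

Both members must finish at the same length. With the larger α, the aluminium tends to over-contract; the plates restrain it, putting the aluminium in tension and the bronze in compression. With no external load the two internal forces are equal and opposite, magnitude P.
Equating the net (thermal + elastic) strains gives |α₁ − α₂|·ΔT = P·[1/(A₁E₁) + 1/(A₂E₂)].
|α₁ − α₂|·ΔT = 4.6×10⁻⁶ × 137 = 0.0006302.
1/(A₁E₁) + 1/(A₂E₂) = 1/(2050×101×10³) + 1/(575×71×10³) = 2.932×10⁻⁸ N⁻¹.
P = 0.0006302 / 2.932×10⁻⁸ = 21490 N = 21.49 kN.
σ_{aluminium} = P/A₂ = 21490/575 = 37.37 MPa, tensile.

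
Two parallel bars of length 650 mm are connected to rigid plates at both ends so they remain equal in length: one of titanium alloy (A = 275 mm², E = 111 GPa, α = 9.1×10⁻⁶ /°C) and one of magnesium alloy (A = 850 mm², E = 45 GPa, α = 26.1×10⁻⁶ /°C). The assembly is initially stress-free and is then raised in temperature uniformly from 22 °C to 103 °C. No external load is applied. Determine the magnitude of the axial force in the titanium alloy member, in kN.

P ≈ 23.4 kN (tensile in the titanium alloy)

Both members must finish at the same length. With the larger α, the magnesium alloy tends to over-expand; the plates restrain it, putting the magnesium alloy in compression and the titanium alloy in tension. With no external load the two internal forces are equal and opposite, magnitude P.
Compatibility of the two members (thermal + elastic change equal): (α₁ − α₂)ΔT = P·[1/(A₁E₁) + 1/(A₂E₂)].
|α₁ − α₂|·ΔT = 17×10⁻⁶ × 81 = 0.001377.
1/(A₁E₁) + 1/(A₂E₂) = 1/(275×111×10³) + 1/(850×45×10³) = 5.89×10⁻⁸ N⁻¹.
So P = 0.001377 / 5.89×10⁻⁸ = 23.38 kN.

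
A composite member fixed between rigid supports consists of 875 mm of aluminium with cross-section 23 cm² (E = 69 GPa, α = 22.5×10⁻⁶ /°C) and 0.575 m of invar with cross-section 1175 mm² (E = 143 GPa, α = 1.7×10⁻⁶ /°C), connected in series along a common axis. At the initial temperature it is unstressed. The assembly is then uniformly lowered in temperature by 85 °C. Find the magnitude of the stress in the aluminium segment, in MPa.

Free thermal contraction of the whole bar: Σ αᵢΔT Lᵢ = 22.5×10⁻⁶×85×875 + 1.7×10⁻⁶×85×575 = 1.757 mm.
The rigid supports impose zero overall length change; the single axial force P common to all segments must satisfy P Σ Lᵢ/(AᵢEᵢ) = δ_free.
Σ Lᵢ/(AᵢEᵢ) = 875/(2300×69×10³) + 575/(1175×143×10³) = 8.936×10⁻⁶ mm/N.
P = 1.757 / 8.936×10⁻⁶ = 196600 N = 196.6 kN, tensile.
σ_{aluminium} = P / A = 196600 / 2300 = 85.47 MPa.

σ ≈ 85.5 MPa (tensile)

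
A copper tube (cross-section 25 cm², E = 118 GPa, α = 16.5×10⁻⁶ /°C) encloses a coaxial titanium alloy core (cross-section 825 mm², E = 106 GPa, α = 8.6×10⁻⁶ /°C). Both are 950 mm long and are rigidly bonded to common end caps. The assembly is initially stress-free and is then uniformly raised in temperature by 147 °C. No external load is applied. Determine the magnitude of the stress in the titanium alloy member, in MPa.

Both members must finish at the same length. With the larger α, the copper tends to over-expand; the plates restrain it, putting the copper in compression and the titanium alloy in tension. With no external load the two internal forces are equal and opposite, magnitude P.
Equating the net (thermal + elastic) strains gives |α₁ − α₂|·ΔT = P·[1/(A₁E₁) + 1/(A₂E₂)].
|α₁ − α₂|·ΔT = 7.9×10⁻⁶ × 147 = 0.001161.
1/(A₁E₁) + 1/(A₂E₂) = 1/(2500×118×10³) + 1/(825×106×10³) = 1.482×10⁻⁸ N⁻¹.
So P = 0.001161 / 1.482×10⁻⁸ = 78.33 kN.
σ_{titanium alloy} = P/A₂ = 78330/825 = 94.95 MPa, tensile.

σ ≈ 95 MPa (tensile)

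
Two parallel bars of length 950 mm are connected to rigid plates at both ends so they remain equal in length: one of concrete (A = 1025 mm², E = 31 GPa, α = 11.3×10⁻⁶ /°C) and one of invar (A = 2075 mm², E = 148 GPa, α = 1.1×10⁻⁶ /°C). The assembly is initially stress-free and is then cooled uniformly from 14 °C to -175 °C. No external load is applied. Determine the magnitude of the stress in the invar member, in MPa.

The concrete has the larger α, so on cooling it would change length more than the invar if both were free. The rigid plates force a common final length, so the concrete is put into tension and the invar into compression, with equal and opposite forces P (no external load).
Equating the net (thermal + elastic) strains gives |α₁ − α₂|·ΔT = P·[1/(A₁E₁) + 1/(A₂E₂)].
|α₁ − α₂|·ΔT = 10.2×10⁻⁶ × 189 = 0.001928.
1/(A₁E₁) + 1/(A₂E₂) = 1/(1025×31×10³) + 1/(2075×148×10³) = 3.473×10⁻⁸ N⁻¹.
P = 0.001928 / 3.473×10⁻⁸ = 55510 N = 55.51 kN.
σ_{invar} = P/A₂ = 55510/2075 = 26.75 MPa, compressive.

σ ≈ 26.8 MPa (compressive)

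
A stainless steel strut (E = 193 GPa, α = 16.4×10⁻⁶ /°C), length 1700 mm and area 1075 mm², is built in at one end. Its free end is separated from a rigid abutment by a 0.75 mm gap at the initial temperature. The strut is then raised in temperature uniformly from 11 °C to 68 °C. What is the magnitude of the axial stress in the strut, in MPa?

σ ≈ 95.3 MPa (compressive)

Free thermal elongation = αΔT L = 16.4×10⁻⁶ × 57 × 1700 = 1.589 mm.
After closing the 0.75 mm clearance, 1.589 − 0.75 = 0.8392 mm of expansion remains to be suppressed by the wall.
So σ = E(δ_free − g)/L = 193×10³ × 0.8392/1700 = 95.27 MPa.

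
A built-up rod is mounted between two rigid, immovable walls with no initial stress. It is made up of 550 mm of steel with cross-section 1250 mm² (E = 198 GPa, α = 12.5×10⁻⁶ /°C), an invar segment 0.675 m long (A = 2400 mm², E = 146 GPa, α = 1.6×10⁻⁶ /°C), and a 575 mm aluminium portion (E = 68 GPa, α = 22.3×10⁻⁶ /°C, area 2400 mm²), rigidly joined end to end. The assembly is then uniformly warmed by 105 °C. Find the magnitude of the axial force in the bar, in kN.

Free thermal expansion of the whole bar: Σ αᵢΔT Lᵢ = 12.5×10⁻⁶×105×550 + 1.6×10⁻⁶×105×675 + 22.3×10⁻⁶×105×575 = 2.182 mm.
The rigid supports impose zero overall length change; the single axial force P common to all segments must satisfy P Σ Lᵢ/(AᵢEᵢ) = δ_free.
The series flexibility is Σ Lᵢ/(AᵢEᵢ) = 550/(1250×198×10³) + 675/(2400×146×10³) + 575/(2400×68×10³) = 7.672×10⁻⁶ mm/N.
Hence P = δ_free / Σ(L/AE) = 2.182/7.672×10⁻⁶ = 284.4 kN (compressive).

P ≈ 284 kN (compressive)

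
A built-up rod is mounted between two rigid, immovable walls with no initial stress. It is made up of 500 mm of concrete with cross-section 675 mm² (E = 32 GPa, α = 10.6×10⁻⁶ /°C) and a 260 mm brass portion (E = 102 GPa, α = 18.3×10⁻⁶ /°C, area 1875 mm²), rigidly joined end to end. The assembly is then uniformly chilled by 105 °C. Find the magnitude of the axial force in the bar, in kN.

With the walls removed the bar would change length by δ_free = Σ αᵢΔT Lᵢ = 10.6×10⁻⁶×105×500 + 18.3×10⁻⁶×105×260 = 1.056 mm.
The rigid supports impose zero overall length change; the single axial force P common to all segments must satisfy P Σ Lᵢ/(AᵢEᵢ) = δ_free.
The series flexibility is Σ Lᵢ/(AᵢEᵢ) = 500/(675×32×10³) + 260/(1875×102×10³) = 2.451×10⁻⁵ mm/N.
P = 1.056 / 2.451×10⁻⁵ = 43090 N = 43.09 kN, tensile.

P ≈ 43.1 kN (tensile)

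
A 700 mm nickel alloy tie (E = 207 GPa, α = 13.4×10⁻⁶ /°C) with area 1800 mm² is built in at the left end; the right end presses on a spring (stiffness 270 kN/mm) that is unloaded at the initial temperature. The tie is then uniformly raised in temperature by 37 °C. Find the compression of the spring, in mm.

δ ≈ 0.23 mm

Free thermal expansion: δ_free = αΔT L = 13.4×10⁻⁶ × 37 × 700 = 0.3471 mm.
Let P be the compressive force at the spring. The tie shortens elastically by PL/(AE) and the spring compresses by P/k; together these equal δ_free.
So P = δ_free / [L/(AE) + 1/k] = 0.3471 / [ 700/(1800×207×10³) + 1/(270×10³) ].
P = 0.3471 / 5.582×10⁻⁶ = 62170 N.
Spring compression = P/k = 62170/(270×10³) = 0.2303 mm.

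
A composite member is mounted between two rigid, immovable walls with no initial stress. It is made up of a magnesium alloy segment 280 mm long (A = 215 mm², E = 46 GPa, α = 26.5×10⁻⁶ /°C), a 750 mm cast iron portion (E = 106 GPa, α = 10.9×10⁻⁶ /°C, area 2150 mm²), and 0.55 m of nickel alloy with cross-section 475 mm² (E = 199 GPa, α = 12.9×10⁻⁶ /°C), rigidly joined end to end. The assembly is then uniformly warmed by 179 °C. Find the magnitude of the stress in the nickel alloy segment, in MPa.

If the supports were absent, the total length change would be Σ αᵢΔT Lᵢ = 26.5×10⁻⁶×179×280 + 10.9×10⁻⁶×179×750 + 12.9×10⁻⁶×179×550 = 4.062 mm.
Since the ends are fixed, an axial force P builds up, equal in every segment, with P · Σ Lᵢ/(AᵢEᵢ) = δ_free.
The series flexibility is Σ Lᵢ/(AᵢEᵢ) = 280/(215×46×10³) + 750/(2150×106×10³) + 550/(475×199×10³) = 3.742×10⁻⁵ mm/N.
P = 4.062 / 3.742×10⁻⁵ = 108500 N = 108.5 kN, compressive.
σ_{nickel alloy} = P / A = 108500 / 475 = 228.5 MPa.

σ ≈ 228 MPa (compressive)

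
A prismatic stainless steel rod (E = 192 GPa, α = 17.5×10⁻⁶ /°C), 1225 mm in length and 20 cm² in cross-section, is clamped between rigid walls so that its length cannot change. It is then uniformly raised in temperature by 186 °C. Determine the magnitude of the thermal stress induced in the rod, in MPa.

σ ≈ 625 MPa (compressive)

Because both ends are immovable the net strain is zero, and the suppressed thermal strain is αΔT = 17.5×10⁻⁶ × 186 = 3255×10⁻⁶.
Hence σ = E·αΔT = 192×10³ × 3255×10⁻⁶ = 625 MPa, compressive.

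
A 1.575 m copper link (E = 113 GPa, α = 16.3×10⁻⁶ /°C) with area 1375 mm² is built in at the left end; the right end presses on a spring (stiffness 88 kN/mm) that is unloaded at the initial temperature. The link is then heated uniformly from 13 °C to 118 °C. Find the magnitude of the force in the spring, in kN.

Free thermal expansion: δ_free = αΔT L = 16.3×10⁻⁶ × 105 × 1575 = 2.696 mm.
Let P be the compressive force at the spring. The link shortens elastically by PL/(AE) and the spring compresses by P/k; together these equal δ_free.
P [ L/(AE) + 1/k ] = δ_free → P [ 1575/(1375×113×10³) + 1/(88×10³) ] = 2.696.
P = 2.696 / 2.15×10⁻⁵ = 125400 N.

P ≈ 125 kN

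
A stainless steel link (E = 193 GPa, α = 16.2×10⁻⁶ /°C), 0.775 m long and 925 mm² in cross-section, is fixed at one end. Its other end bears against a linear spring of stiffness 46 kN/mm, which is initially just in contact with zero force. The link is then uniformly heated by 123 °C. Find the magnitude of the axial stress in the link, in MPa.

σ ≈ 64 MPa (compressive)

The unrestrained thermal change is αΔT L = 16.2×10⁻⁶ × 123 × 775 = 1.544 mm.
With a force P in the spring, the elastic change of the link is PL/(AE) and that of the spring is P/k; compatibility requires their sum to equal δ_free.
So P = δ_free / [L/(AE) + 1/k] = 1.544 / [ 775/(925×193×10³) + 1/(46×10³) ].
P = 1.544 / 2.608×10⁻⁵ = 59210 N.
σ = P/A = 59210/925 = 64.01 MPa.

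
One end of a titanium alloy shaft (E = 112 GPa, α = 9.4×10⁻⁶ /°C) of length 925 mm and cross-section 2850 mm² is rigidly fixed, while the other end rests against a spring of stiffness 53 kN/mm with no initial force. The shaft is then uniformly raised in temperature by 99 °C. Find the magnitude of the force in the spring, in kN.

The unrestrained thermal change is αΔT L = 9.4×10⁻⁶ × 99 × 925 = 0.8608 mm.
With a force P in the spring, the elastic change of the shaft is PL/(AE) and that of the spring is P/k; compatibility requires their sum to equal δ_free.
So P = δ_free / [L/(AE) + 1/k] = 0.8608 / [ 925/(2850×112×10³) + 1/(53×10³) ].
P = 0.8608 / 2.177×10⁻⁵ = 39550 N.

P ≈ 39.5 kN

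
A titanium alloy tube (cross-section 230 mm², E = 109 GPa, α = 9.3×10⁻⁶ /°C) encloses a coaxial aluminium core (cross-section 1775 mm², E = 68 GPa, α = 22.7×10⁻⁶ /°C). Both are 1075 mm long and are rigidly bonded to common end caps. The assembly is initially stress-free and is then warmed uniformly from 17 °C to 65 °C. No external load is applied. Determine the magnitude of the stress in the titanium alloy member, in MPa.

σ ≈ 58.1 MPa (tensile)

Equilibrium of a rigid end plate with no external load gives equal and opposite internal forces ±P in the two members. Since α_{aluminium} > α_{titanium alloy}, heating drives the aluminium into compression and the titanium alloy into tension.
Setting the final lengths equal and cancelling L: (α₁ − α₂)ΔT = P/(A₁E₁) + P/(A₂E₂).
|α₁ − α₂|·ΔT = 13.4×10⁻⁶ × 48 = 0.0006432.
1/(A₁E₁) + 1/(A₂E₂) = 1/(230×109×10³) + 1/(1775×68×10³) = 4.817×10⁻⁸ N⁻¹.
So P = 0.0006432 / 4.817×10⁻⁸ = 13.35 kN.
σ_{titanium alloy} = P/A₁ = 13350/230 = 58.05 MPa, tensile.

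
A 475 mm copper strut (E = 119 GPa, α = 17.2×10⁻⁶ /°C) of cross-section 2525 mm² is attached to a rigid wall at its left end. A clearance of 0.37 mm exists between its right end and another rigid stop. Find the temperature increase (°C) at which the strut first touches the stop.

Contact occurs when the free expansion equals the gap: αΔT L = 0.37 mm.
ΔT = 0.37 / (17.2×10⁻⁶ × 475) = 45.29 °C.

ΔT ≈ 45.3 °C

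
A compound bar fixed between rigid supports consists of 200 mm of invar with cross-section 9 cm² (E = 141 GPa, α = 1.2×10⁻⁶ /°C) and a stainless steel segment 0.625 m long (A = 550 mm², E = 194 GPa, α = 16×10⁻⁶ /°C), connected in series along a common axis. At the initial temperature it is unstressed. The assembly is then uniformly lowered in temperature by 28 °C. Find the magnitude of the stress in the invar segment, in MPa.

With the walls removed the bar would change length by δ_free = Σ αᵢΔT Lᵢ = 1.2×10⁻⁶×28×200 + 16×10⁻⁶×28×625 = 0.2867 mm.
The rigid supports impose zero overall length change; the single axial force P common to all segments must satisfy P Σ Lᵢ/(AᵢEᵢ) = δ_free.
The series flexibility is Σ Lᵢ/(AᵢEᵢ) = 200/(900×141×10³) + 625/(550×194×10³) = 7.434×10⁻⁶ mm/N.
P = 0.2867 / 7.434×10⁻⁶ = 38570 N = 38.57 kN, tensile.
σ_{invar} = P / A = 38570 / 900 = 42.86 MPa.

σ ≈ 42.9 MPa (tensile)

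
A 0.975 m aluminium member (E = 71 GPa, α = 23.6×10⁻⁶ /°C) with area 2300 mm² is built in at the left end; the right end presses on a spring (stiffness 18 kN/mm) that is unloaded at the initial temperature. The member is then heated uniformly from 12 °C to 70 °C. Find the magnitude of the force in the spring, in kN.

Free thermal expansion: δ_free = αΔT L = 23.6×10⁻⁶ × 58 × 975 = 1.335 mm.
Let P be the compressive force at the spring. The member shortens elastically by PL/(AE) and the spring compresses by P/k; together these equal δ_free.
P [ L/(AE) + 1/k ] = δ_free → P [ 975/(2300×71×10³) + 1/(18×10³) ] = 1.335.
P = 1.335 / 6.153×10⁻⁵ = 21690 N.

P ≈ 21.7 kN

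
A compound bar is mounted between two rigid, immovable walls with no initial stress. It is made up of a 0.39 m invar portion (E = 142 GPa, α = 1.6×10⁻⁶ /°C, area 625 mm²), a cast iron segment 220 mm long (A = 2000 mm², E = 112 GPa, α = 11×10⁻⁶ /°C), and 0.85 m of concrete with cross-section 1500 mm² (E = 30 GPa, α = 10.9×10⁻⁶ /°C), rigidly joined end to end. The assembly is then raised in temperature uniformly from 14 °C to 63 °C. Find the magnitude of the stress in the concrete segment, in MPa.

σ ≈ 16.6 MPa (compressive)

With the walls removed the bar would change length by δ_free = Σ αᵢΔT Lᵢ = 1.6×10⁻⁶×49×390 + 11×10⁻⁶×49×220 + 10.9×10⁻⁶×49×850 = 0.6031 mm.
The rigid supports impose zero overall length change; the single axial force P common to all segments must satisfy P Σ Lᵢ/(AᵢEᵢ) = δ_free.
Σ Lᵢ/(AᵢEᵢ) = 390/(625×142×10³) + 220/(2000×112×10³) + 850/(1500×30×10³) = 2.427×10⁻⁵ mm/N.
Hence P = δ_free / Σ(L/AE) = 0.6031/2.427×10⁻⁵ = 24.86 kN (compressive).
σ_{concrete} = P / A = 24860 / 1500 = 16.57 MPa.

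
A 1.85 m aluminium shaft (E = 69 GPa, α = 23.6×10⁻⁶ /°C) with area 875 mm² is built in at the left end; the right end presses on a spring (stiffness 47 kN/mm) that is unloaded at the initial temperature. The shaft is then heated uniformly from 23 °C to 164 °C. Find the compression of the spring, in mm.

Free thermal expansion: δ_free = αΔT L = 23.6×10⁻⁶ × 141 × 1850 = 6.156 mm.
With a force P in the spring, the elastic change of the shaft is PL/(AE) and that of the spring is P/k; compatibility requires their sum to equal δ_free.
So P = δ_free / [L/(AE) + 1/k] = 6.156 / [ 1850/(875×69×10³) + 1/(47×10³) ].
P = 6.156 / 5.192×10⁻⁵ = 118600 N.
Spring compression = P/k = 118600/(47×10³) = 2.523 mm.

δ ≈ 2.52 mm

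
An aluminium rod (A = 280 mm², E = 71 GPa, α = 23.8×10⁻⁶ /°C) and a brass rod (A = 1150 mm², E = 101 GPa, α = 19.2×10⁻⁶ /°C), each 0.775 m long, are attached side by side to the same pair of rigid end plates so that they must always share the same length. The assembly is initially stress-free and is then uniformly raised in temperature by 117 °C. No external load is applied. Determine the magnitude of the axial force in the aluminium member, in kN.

The aluminium has the larger α, so on heating it would change length more than the brass if both were free. The rigid plates force a common final length, so the aluminium is put into compression and the brass into tension, with equal and opposite forces P (no external load).
Compatibility of the two members (thermal + elastic change equal): (α₁ − α₂)ΔT = P·[1/(A₁E₁) + 1/(A₂E₂)].
|α₁ − α₂|·ΔT = 4.6×10⁻⁶ × 117 = 0.0005382.
1/(A₁E₁) + 1/(A₂E₂) = 1/(280×71×10³) + 1/(1150×101×10³) = 5.891×10⁻⁸ N⁻¹.
So P = 0.0005382 / 5.891×10⁻⁸ = 9.136 kN.

P ≈ 9.14 kN (compressive in the aluminium)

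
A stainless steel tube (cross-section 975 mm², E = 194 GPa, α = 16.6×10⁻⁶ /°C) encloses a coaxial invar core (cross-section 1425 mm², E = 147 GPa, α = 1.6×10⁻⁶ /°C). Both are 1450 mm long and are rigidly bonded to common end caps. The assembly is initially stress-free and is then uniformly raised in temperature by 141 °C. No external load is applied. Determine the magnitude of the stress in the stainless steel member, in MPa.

Both members must finish at the same length. With the larger α, the stainless steel tends to over-expand; the plates restrain it, putting the stainless steel in compression and the invar in tension. With no external load the two internal forces are equal and opposite, magnitude P.
Setting the final lengths equal and cancelling L: (α₁ − α₂)ΔT = P/(A₁E₁) + P/(A₂E₂).
|α₁ − α₂|·ΔT = 15×10⁻⁶ × 141 = 0.002115.
1/(A₁E₁) + 1/(A₂E₂) = 1/(975×194×10³) + 1/(1425×147×10³) = 1.006×10⁻⁸ N⁻¹.
So P = 0.002115 / 1.006×10⁻⁸ = 210.2 kN.
σ_{stainless steel} = P/A₁ = 210200/975 = 215.6 MPa, compressive.

σ ≈ 216 MPa (compressive)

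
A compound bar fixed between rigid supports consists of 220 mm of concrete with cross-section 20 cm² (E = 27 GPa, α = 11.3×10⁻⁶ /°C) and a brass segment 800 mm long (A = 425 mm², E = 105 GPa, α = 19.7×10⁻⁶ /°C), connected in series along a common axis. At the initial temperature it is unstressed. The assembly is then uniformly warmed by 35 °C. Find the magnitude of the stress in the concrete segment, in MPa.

With the walls removed the bar would change length by δ_free = Σ αᵢΔT Lᵢ = 11.3×10⁻⁶×35×220 + 19.7×10⁻⁶×35×800 = 0.6386 mm.
Since the ends are fixed, an axial force P builds up, equal in every segment, with P · Σ Lᵢ/(AᵢEᵢ) = δ_free.
Σ Lᵢ/(AᵢEᵢ) = 220/(2000×27×10³) + 800/(425×105×10³) = 2.2×10⁻⁵ mm/N.
Hence P = δ_free / Σ(L/AE) = 0.6386/2.2×10⁻⁵ = 29.03 kN (compressive).
σ_{concrete} = P / A = 29030 / 2000 = 14.51 MPa.

σ ≈ 14.5 MPa (compressive)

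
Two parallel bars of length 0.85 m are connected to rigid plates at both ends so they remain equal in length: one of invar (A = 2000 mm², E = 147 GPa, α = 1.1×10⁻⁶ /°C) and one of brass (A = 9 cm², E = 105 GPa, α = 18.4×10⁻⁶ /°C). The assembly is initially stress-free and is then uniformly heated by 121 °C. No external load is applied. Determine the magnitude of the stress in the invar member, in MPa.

σ ≈ 74.8 MPa (tensile)

Equilibrium of a rigid end plate with no external load gives equal and opposite internal forces ±P in the two members. Since α_{brass} > α_{invar}, heating drives the brass into compression and the invar into tension.
Equating the net (thermal + elastic) strains gives |α₁ − α₂|·ΔT = P·[1/(A₁E₁) + 1/(A₂E₂)].
|α₁ − α₂|·ΔT = 17.3×10⁻⁶ × 121 = 0.002093.
1/(A₁E₁) + 1/(A₂E₂) = 1/(2000×147×10³) + 1/(900×105×10³) = 1.398×10⁻⁸ N⁻¹.
P = 0.002093 / 1.398×10⁻⁸ = 149700 N = 149.7 kN.
σ_{invar} = P/A₁ = 149700/2000 = 74.85 MPa, tensile.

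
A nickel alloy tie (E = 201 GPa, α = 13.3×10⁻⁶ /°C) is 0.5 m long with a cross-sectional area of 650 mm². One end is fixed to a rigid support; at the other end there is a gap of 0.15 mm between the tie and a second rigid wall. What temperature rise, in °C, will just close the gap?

Contact occurs when the free expansion equals the gap: αΔT L = 0.15 mm.
So ΔT = g/(αL) = 0.15/(13.3×10⁻⁶ × 500) = 22.56 °C.

ΔT ≈ 22.6 °C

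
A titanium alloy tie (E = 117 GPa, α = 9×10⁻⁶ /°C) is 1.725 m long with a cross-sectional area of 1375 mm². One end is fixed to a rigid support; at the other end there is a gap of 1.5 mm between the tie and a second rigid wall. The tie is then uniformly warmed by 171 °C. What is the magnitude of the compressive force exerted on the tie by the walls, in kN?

P ≈ 108 kN

Free thermal elongation = αΔT L = 9×10⁻⁶ × 171 × 1725 = 2.655 mm.
This exceeds the 1.5 mm gap, so the wall pushes back. The portion of expansion that must be recovered elastically is δ_free − gap = 2.655 − 1.5 = 1.155 mm.
That suppressed elongation corresponds to σ = E·Δ/L = 117×10³ × 1.155/1725 = 78.32 MPa.
Force on the wall = σA = 78.32 × 1375 mm² = 107.7 kN.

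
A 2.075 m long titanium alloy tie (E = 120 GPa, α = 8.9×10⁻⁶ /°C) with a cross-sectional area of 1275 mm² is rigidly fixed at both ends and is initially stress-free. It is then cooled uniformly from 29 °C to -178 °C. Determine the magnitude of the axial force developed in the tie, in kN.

P ≈ 282 kN (tensile)

With zero net strain, σ = E·αΔT = 120 GPa × 8.9×10⁻⁶ × 207 = 221.1 MPa.
P = AEαΔT = 1275 × 120×10³ × 8.9×10⁻⁶ × 207 = 281.9 kN (tensile).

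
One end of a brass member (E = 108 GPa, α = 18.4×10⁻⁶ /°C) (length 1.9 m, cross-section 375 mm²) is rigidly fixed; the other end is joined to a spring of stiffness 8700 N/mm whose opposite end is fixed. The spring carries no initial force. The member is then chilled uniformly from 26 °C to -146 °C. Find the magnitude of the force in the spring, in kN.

If the spring were absent the member would shorten by αΔT L = 18.4×10⁻⁶ × 172 × 1900 = 6.013 mm.
Let P be the tensile force in the spring. The member extends elastically by PL/(AE) and the spring stretches by P/k; together these equal δ_free.
So P = δ_free / [L/(AE) + 1/k] = 6.013 / [ 1900/(375×108×10³) + 1/(8700) ].
P = 6.013 / 0.0001619 = 37150 N.

P ≈ 37.2 kN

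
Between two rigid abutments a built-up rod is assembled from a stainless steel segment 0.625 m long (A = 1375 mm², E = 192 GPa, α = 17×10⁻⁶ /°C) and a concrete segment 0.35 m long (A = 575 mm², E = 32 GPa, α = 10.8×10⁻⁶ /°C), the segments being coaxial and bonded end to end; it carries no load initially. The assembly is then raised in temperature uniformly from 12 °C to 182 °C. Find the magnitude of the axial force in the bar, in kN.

P ≈ 114 kN (compressive)

If the supports were absent, the total length change would be Σ αᵢΔT Lᵢ = 17×10⁻⁶×170×625 + 10.8×10⁻⁶×170×350 = 2.449 mm.
The rigid supports impose zero overall length change; the single axial force P common to all segments must satisfy P Σ Lᵢ/(AᵢEᵢ) = δ_free.
Σ Lᵢ/(AᵢEᵢ) = 625/(1375×192×10³) + 350/(575×32×10³) = 2.139×10⁻⁵ mm/N.
P = 2.449 / 2.139×10⁻⁵ = 114500 N = 114.5 kN, compressive.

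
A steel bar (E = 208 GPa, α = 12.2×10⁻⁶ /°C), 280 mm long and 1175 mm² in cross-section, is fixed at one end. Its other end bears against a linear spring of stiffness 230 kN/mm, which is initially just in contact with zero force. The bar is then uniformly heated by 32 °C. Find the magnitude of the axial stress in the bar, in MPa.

σ ≈ 16.9 MPa (compressive)

Free thermal expansion: δ_free = αΔT L = 12.2×10⁻⁶ × 32 × 280 = 0.1093 mm.
Let P be the compressive force at the spring. The bar shortens elastically by PL/(AE) and the spring compresses by P/k; together these equal δ_free.
P [ L/(AE) + 1/k ] = δ_free → P [ 280/(1175×208×10³) + 1/(230×10³) ] = 0.1093.
P = 0.1093 / 5.493×10⁻⁶ = 19900 N.
σ = P/A = 19900/1175 = 16.93 MPa.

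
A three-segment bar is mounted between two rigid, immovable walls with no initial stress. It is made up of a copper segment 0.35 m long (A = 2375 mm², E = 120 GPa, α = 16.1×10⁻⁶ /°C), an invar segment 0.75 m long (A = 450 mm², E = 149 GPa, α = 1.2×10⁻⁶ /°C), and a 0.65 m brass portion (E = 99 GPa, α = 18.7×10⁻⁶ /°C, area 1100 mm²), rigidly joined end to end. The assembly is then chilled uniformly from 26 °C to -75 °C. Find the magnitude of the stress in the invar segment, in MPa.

σ ≈ 228 MPa (tensile)

With the walls removed the bar would change length by δ_free = Σ αᵢΔT Lᵢ = 16.1×10⁻⁶×101×350 + 1.2×10⁻⁶×101×750 + 18.7×10⁻⁶×101×650 = 1.888 mm.
The walls prevent any net length change, so an axial force P (same in every segment) develops. Compatibility: P · Σ Lᵢ/(AᵢEᵢ) = δ_free.
The series flexibility is Σ Lᵢ/(AᵢEᵢ) = 350/(2375×120×10³) + 750/(450×149×10³) + 650/(1100×99×10³) = 1.838×10⁻⁵ mm/N.
Hence P = δ_free / Σ(L/AE) = 1.888/1.838×10⁻⁵ = 102.7 kN (tensile).
σ_{invar} = P / A = 102700 / 450 = 228.2 MPa.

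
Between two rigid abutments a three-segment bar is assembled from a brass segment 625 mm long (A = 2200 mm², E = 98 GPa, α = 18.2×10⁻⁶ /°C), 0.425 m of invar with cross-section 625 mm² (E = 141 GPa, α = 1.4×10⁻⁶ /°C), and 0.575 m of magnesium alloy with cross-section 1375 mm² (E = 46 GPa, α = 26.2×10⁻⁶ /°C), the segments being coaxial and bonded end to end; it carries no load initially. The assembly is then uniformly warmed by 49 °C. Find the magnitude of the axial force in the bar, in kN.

P ≈ 78.8 kN (compressive)

With the walls removed the bar would change length by δ_free = Σ αᵢΔT Lᵢ = 18.2×10⁻⁶×49×625 + 1.4×10⁻⁶×49×425 + 26.2×10⁻⁶×49×575 = 1.325 mm.
The walls prevent any net length change, so an axial force P (same in every segment) develops. Compatibility: P · Σ Lᵢ/(AᵢEᵢ) = δ_free.
Σ Lᵢ/(AᵢEᵢ) = 625/(2200×98×10³) + 425/(625×141×10³) + 575/(1375×46×10³) = 1.681×10⁻⁵ mm/N.
Hence P = δ_free / Σ(L/AE) = 1.325/1.681×10⁻⁵ = 78.79 kN (compressive).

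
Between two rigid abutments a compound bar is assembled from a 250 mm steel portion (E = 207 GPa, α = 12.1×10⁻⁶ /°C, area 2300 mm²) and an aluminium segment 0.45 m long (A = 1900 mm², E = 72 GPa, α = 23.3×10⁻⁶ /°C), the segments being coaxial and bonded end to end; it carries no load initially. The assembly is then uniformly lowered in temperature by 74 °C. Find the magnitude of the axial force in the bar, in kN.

P ≈ 262 kN (tensile)

With the walls removed the bar would change length by δ_free = Σ αᵢΔT Lᵢ = 12.1×10⁻⁶×74×250 + 23.3×10⁻⁶×74×450 = 0.9997 mm.
The walls prevent any net length change, so an axial force P (same in every segment) develops. Compatibility: P · Σ Lᵢ/(AᵢEᵢ) = δ_free.
Σ Lᵢ/(AᵢEᵢ) = 250/(2300×207×10³) + 450/(1900×72×10³) = 3.815×10⁻⁶ mm/N.
So P = 0.9997 / 3.815×10⁻⁶ = 262.1 kN, tensile.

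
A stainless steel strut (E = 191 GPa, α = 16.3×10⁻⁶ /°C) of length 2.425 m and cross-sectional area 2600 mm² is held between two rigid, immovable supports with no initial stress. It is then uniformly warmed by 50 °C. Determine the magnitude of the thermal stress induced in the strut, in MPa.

σ ≈ 156 MPa (compressive)

Because both ends are immovable the net strain is zero, and the suppressed thermal strain is αΔT = 16.3×10⁻⁶ × 50 = 815×10⁻⁶.
Hence σ = E·αΔT = 191×10³ × 815×10⁻⁶ = 155.7 MPa, compressive.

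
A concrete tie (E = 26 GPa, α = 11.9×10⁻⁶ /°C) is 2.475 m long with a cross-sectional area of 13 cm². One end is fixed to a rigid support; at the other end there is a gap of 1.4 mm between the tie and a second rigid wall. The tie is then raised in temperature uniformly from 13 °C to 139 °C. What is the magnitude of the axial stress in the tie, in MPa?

If the wall were absent the tie would grow by αΔT L = 11.9×10⁻⁶ × 126 × 2475 = 3.711 mm.
The gap closes (δ_free > 1.4 mm) and the wall then resists a further 3.711 − 1.4 = 2.311 mm of expansion.
Compatibility: PL/(AE) = 2.311 mm, so σ = P/A = E × (2.311/2475) = 24.28 MPa.

σ ≈ 24.3 MPa (compressive)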